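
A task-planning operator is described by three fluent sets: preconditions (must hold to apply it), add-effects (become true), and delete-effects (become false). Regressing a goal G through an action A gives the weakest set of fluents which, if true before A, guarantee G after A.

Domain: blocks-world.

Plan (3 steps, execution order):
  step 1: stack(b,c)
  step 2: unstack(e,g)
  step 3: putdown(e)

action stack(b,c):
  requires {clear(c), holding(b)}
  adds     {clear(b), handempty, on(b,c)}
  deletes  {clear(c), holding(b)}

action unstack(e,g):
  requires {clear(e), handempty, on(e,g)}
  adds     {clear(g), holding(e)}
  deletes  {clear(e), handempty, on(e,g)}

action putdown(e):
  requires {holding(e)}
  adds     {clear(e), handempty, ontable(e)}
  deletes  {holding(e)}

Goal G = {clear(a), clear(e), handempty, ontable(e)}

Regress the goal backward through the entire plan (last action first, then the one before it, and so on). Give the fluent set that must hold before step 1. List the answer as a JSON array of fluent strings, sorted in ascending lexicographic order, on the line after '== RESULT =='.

Work backward from the goal:
  through step 3 (putdown(e)): drop {clear(e), handempty, ontable(e)}, keep {clear(a)}, require {holding(e)}
    → {clear(a), holding(e)}
  through step 2 (unstack(e,g)): drop {holding(e)}, keep {clear(a)}, require {clear(e), handempty, on(e,g)}
    → {clear(a), clear(e), handempty, on(e,g)}
  through step 1 (stack(b,c)): drop {handempty}, keep {clear(a), clear(e), on(e,g)}, require {clear(c), holding(b)}
    → {clear(a), clear(c), clear(e), holding(b), on(e,g)}

== RESULT ==
["clear(a)", "clear(c)", "clear(e)", "holding(b)", "on(e,g)"]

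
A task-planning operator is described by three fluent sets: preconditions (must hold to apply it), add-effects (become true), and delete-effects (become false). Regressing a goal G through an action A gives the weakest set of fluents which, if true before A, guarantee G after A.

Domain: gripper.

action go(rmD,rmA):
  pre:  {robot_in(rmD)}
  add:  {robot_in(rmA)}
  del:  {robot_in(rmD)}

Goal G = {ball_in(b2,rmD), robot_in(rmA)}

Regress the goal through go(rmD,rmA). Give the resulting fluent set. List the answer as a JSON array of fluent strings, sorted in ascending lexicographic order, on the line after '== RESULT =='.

Compute (G \ add) ∪ pre:
  G ∩ del = {}  (empty — regression defined)
  G \ add = {ball_in(b2,rmD), robot_in(rmA)} \ {robot_in(rmA)} = {ball_in(b2,rmD)}
  ∪ pre   = {ball_in(b2,rmD)} ∪ {robot_in(rmD)}
          = {ball_in(b2,rmD), robot_in(rmD)}

== RESULT ==
["ball_in(b2,rmD)", "robot_in(rmD)"]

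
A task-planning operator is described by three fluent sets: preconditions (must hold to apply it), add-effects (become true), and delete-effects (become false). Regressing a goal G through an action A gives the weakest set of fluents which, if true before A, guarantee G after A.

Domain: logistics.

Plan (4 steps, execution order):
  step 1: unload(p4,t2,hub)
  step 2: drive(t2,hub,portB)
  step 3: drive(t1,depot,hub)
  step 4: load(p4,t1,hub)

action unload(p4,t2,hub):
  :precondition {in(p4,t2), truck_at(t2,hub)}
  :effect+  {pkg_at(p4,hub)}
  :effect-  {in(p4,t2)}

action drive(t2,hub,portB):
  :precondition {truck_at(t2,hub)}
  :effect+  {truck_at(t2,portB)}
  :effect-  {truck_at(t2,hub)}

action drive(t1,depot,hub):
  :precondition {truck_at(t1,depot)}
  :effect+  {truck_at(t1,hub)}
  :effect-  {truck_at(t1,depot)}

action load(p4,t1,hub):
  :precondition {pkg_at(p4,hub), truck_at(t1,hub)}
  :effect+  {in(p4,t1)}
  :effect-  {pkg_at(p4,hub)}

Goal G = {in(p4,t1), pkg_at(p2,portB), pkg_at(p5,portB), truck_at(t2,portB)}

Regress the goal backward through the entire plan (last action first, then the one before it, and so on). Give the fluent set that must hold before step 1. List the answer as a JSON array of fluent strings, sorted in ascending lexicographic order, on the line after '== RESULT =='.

Regress step by step:
  through step 4 (load(p4,t1,hub)): drop {in(p4,t1)}, keep {pkg_at(p2,portB), pkg_at(p5,portB), truck_at(t2,portB)}, require {pkg_at(p4,hub), truck_at(t1,hub)}
    → {pkg_at(p2,portB), pkg_at(p4,hub), pkg_at(p5,portB), truck_at(t1,hub), truck_at(t2,portB)}
  through step 3 (drive(t1,depot,hub)): drop {truck_at(t1,hub)}, keep {pkg_at(p2,portB), pkg_at(p4,hub), pkg_at(p5,portB), truck_at(t2,portB)}, require {truck_at(t1,depot)}
    → {pkg_at(p2,portB), pkg_at(p4,hub), pkg_at(p5,portB), truck_at(t1,depot), truck_at(t2,portB)}
  through step 2 (drive(t2,hub,portB)): drop {truck_at(t2,portB)}, keep {pkg_at(p2,portB), pkg_at(p4,hub), pkg_at(p5,portB), truck_at(t1,depot)}, require {truck_at(t2,hub)}
    → {pkg_at(p2,portB), pkg_at(p4,hub), pkg_at(p5,portB), truck_at(t1,depot), truck_at(t2,hub)}
  through step 1 (unload(p4,t2,hub)): drop {pkg_at(p4,hub)}, keep {pkg_at(p2,portB), pkg_at(p5,portB), truck_at(t1,depot), truck_at(t2,hub)}, require {in(p4,t2), truck_at(t2,hub)}
    → {in(p4,t2), pkg_at(p2,portB), pkg_at(p5,portB), truck_at(t1,depot), truck_at(t2,hub)}

== RESULT ==
["in(p4,t2)", "pkg_at(p2,portB)", "pkg_at(p5,portB)", "truck_at(t1,depot)", "truck_at(t2,hub)"]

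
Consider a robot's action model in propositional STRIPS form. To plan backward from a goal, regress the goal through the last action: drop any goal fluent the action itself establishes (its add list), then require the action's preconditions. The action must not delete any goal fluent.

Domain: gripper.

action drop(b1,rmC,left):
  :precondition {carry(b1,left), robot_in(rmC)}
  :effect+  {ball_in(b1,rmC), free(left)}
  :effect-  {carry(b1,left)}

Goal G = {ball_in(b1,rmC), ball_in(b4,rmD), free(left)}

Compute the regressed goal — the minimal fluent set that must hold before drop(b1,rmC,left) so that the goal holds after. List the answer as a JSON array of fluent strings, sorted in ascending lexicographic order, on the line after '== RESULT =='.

Regress:
  G ∩ del = {}  (empty — regression defined)
  G \ add = {ball_in(b1,rmC), ball_in(b4,rmD), free(left)} \ {ball_in(b1,rmC), free(left)} = {ball_in(b4,rmD)}
  ∪ pre   = {ball_in(b4,rmD)} ∪ {carry(b1,left), robot_in(rmC)}
          = {ball_in(b4,rmD), carry(b1,left), robot_in(rmC)}

== RESULT ==
["ball_in(b4,rmD)", "carry(b1,left)", "robot_in(rmC)"]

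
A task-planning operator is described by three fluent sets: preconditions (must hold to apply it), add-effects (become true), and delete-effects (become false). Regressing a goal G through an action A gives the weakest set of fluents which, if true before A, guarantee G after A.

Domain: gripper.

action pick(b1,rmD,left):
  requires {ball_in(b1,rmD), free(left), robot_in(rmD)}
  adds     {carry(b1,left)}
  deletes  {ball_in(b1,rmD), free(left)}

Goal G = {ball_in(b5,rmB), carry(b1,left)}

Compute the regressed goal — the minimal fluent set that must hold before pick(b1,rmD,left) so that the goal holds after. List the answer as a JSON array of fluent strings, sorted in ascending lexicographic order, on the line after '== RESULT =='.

Regress:
  G ∩ del = {}  (empty — regression defined)
  G \ add = {ball_in(b5,rmB), carry(b1,left)} \ {carry(b1,left)} = {ball_in(b5,rmB)}
  ∪ pre   = {ball_in(b5,rmB)} ∪ {ball_in(b1,rmD), free(left), robot_in(rmD)}
          = {ball_in(b1,rmD), ball_in(b5,rmB), free(left), robot_in(rmD)}

== RESULT ==
["ball_in(b1,rmD)", "ball_in(b5,rmB)", "free(left)", "robot_in(rmD)"]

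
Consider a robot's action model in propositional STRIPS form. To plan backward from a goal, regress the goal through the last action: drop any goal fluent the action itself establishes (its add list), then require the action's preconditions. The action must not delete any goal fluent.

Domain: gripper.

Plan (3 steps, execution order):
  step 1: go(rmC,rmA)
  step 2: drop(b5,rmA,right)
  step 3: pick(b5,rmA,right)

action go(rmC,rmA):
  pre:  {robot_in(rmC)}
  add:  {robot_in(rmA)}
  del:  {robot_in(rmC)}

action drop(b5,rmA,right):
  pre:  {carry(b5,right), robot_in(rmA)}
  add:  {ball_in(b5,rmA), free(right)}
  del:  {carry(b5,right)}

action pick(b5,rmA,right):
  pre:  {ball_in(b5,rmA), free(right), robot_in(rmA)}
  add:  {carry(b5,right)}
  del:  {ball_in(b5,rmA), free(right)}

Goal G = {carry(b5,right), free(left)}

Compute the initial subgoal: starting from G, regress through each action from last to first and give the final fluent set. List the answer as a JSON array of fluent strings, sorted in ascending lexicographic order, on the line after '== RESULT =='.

Work backward from the goal:
  through step 3 (pick(b5,rmA,right)): drop {carry(b5,right)}, keep {free(left)}, require {ball_in(b5,rmA), free(right), robot_in(rmA)}
    → {ball_in(b5,rmA), free(left), free(right), robot_in(rmA)}
  through step 2 (drop(b5,rmA,right)): drop {ball_in(b5,rmA), free(right)}, keep {free(left), robot_in(rmA)}, require {carry(b5,right), robot_in(rmA)}
    → {carry(b5,right), free(left), robot_in(rmA)}
  through step 1 (go(rmC,rmA)): drop {robot_in(rmA)}, keep {carry(b5,right), free(left)}, require {robot_in(rmC)}
    → {carry(b5,right), free(left), robot_in(rmC)}

== RESULT ==
["carry(b5,right)", "free(left)", "robot_in(rmC)"]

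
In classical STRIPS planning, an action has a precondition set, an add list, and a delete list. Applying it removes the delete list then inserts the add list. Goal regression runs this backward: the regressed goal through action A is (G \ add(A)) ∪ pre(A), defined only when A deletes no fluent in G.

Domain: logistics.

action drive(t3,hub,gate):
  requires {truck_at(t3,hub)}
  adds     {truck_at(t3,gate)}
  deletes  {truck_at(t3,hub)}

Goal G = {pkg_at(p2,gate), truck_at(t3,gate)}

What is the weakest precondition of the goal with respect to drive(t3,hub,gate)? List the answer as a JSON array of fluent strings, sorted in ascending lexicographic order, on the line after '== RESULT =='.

Compute (G \ add) ∪ pre:
  G ∩ del = {}  (empty — regression defined)
  G \ add = {pkg_at(p2,gate), truck_at(t3,gate)} \ {truck_at(t3,gate)} = {pkg_at(p2,gate)}
  ∪ pre   = {pkg_at(p2,gate)} ∪ {truck_at(t3,hub)}
          = {pkg_at(p2,gate), truck_at(t3,hub)}

== RESULT ==
["pkg_at(p2,gate)", "truck_at(t3,hub)"]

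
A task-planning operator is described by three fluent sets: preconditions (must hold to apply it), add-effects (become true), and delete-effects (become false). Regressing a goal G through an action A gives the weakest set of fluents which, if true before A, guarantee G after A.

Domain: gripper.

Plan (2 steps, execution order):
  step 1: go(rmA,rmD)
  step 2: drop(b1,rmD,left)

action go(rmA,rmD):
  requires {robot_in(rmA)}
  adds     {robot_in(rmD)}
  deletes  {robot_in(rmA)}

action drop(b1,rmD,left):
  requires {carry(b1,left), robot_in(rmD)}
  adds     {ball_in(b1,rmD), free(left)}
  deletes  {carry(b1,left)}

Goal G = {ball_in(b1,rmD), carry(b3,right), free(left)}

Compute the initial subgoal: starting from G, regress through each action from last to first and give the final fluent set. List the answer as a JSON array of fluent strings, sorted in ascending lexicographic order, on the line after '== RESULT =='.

Work backward from the goal:
  through step 2 (drop(b1,rmD,left)): drop {ball_in(b1,rmD), free(left)}, keep {carry(b3,right)}, require {carry(b1,left), robot_in(rmD)}
    → {carry(b1,left), carry(b3,right), robot_in(rmD)}
  through step 1 (go(rmA,rmD)): drop {robot_in(rmD)}, keep {carry(b1,left), carry(b3,right)}, require {robot_in(rmA)}
    → {carry(b1,left), carry(b3,right), robot_in(rmA)}

== RESULT ==
["carry(b1,left)", "carry(b3,right)", "robot_in(rmA)"]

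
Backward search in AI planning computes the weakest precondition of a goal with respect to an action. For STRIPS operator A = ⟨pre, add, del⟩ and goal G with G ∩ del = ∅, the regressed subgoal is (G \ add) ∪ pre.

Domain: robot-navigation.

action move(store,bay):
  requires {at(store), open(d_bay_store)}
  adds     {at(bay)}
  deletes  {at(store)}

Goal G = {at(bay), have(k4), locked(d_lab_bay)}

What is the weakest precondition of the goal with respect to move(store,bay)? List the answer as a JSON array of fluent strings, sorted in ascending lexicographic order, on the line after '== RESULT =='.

Regress:
  G ∩ del = {}  (empty — regression defined)
  G \ add = {at(bay), have(k4), locked(d_lab_bay)} \ {at(bay)} = {have(k4), locked(d_lab_bay)}
  ∪ pre   = {have(k4), locked(d_lab_bay)} ∪ {at(store), open(d_bay_store)}
          = {at(store), have(k4), locked(d_lab_bay), open(d_bay_store)}

== RESULT ==
["at(store)", "have(k4)", "locked(d_lab_bay)", "open(d_bay_store)"]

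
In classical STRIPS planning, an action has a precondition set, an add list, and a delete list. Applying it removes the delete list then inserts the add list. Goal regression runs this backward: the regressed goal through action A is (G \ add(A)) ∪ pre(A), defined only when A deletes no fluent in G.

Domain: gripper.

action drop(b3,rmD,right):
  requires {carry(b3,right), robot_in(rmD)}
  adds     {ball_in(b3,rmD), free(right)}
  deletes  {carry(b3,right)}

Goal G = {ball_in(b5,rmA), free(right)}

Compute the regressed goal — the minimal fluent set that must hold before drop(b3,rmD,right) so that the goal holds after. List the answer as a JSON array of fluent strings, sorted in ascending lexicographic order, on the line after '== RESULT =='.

Regress:
  G ∩ del = {}  (empty — regression defined)
  G \ add = {ball_in(b5,rmA), free(right)} \ {ball_in(b3,rmD), free(right)} = {ball_in(b5,rmA)}
  ∪ pre   = {ball_in(b5,rmA)} ∪ {carry(b3,right), robot_in(rmD)}
          = {ball_in(b5,rmA), carry(b3,right), robot_in(rmD)}

== RESULT ==
["ball_in(b5,rmA)", "carry(b3,right)", "robot_in(rmD)"]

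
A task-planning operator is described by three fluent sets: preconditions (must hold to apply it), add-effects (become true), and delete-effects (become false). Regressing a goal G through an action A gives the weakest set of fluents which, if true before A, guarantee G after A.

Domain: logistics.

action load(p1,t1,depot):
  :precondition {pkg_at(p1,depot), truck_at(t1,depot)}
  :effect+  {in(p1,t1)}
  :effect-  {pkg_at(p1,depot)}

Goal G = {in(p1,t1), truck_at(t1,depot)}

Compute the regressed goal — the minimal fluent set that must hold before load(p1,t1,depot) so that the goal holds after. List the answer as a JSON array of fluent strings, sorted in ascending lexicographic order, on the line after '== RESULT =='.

Regress:
  G ∩ del = {}  (empty — regression defined)
  G \ add = {in(p1,t1), truck_at(t1,depot)} \ {in(p1,t1)} = {truck_at(t1,depot)}
  ∪ pre   = {truck_at(t1,depot)} ∪ {pkg_at(p1,depot), truck_at(t1,depot)}
          = {pkg_at(p1,depot), truck_at(t1,depot)}

== RESULT ==
["pkg_at(p1,depot)", "truck_at(t1,depot)"]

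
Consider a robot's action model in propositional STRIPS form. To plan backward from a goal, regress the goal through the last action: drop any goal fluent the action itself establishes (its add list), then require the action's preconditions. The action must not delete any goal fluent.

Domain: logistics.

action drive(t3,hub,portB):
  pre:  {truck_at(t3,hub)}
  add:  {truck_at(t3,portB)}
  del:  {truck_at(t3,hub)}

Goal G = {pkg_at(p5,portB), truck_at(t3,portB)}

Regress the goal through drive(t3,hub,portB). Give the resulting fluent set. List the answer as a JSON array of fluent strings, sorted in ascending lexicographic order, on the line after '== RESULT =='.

Compute (G \ add) ∪ pre:
  G ∩ del = {}  (empty — regression defined)
  G \ add = {pkg_at(p5,portB), truck_at(t3,portB)} \ {truck_at(t3,portB)} = {pkg_at(p5,portB)}
  ∪ pre   = {pkg_at(p5,portB)} ∪ {truck_at(t3,hub)}
          = {pkg_at(p5,portB), truck_at(t3,hub)}

== RESULT ==
["pkg_at(p5,portB)", "truck_at(t3,hub)"]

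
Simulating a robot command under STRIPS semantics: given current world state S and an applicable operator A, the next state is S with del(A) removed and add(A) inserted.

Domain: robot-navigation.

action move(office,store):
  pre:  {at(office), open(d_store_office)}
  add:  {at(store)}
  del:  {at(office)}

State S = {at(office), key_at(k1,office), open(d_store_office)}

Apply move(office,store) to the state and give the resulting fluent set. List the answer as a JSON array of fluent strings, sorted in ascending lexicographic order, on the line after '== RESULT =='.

Progress:
  pre ⊆ S: {at(office), open(d_store_office)} ⊆ S  — applicable
  S \ del = {key_at(k1,office), open(d_store_office)}
  ∪ add   = {at(store), key_at(k1,office), open(d_store_office)}

== RESULT ==
["at(store)", "key_at(k1,office)", "open(d_store_office)"]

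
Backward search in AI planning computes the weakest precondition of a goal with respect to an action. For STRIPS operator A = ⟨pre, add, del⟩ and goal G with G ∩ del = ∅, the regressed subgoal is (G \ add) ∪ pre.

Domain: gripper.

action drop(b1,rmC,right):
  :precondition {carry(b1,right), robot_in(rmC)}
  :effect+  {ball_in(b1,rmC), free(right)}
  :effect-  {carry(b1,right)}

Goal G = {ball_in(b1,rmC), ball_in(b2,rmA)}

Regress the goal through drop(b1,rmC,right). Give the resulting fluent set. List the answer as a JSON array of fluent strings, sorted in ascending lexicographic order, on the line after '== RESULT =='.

Regress:
  G ∩ del = {}  (empty — regression defined)
  G \ add = {ball_in(b1,rmC), ball_in(b2,rmA)} \ {ball_in(b1,rmC), free(right)} = {ball_in(b2,rmA)}
  ∪ pre   = {ball_in(b2,rmA)} ∪ {carry(b1,right), robot_in(rmC)}
          = {ball_in(b2,rmA), carry(b1,right), robot_in(rmC)}

== RESULT ==
["ball_in(b2,rmA)", "carry(b1,right)", "robot_in(rmC)"]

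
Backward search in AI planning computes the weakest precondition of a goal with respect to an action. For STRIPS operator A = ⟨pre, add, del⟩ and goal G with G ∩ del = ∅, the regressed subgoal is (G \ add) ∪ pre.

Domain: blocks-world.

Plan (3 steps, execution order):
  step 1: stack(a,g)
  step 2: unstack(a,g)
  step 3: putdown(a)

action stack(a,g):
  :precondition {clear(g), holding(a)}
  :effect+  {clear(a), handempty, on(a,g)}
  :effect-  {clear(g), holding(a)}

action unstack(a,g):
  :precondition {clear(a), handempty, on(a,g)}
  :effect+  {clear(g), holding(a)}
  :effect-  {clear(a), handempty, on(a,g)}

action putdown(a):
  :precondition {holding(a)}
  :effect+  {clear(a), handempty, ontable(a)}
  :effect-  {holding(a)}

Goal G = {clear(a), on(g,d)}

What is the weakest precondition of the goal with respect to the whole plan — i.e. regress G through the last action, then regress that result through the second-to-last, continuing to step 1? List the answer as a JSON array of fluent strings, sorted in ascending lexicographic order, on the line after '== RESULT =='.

Regress step by step:
  through step 3 (putdown(a)): drop {clear(a)}, keep {on(g,d)}, require {holding(a)}
    → {holding(a), on(g,d)}
  through step 2 (unstack(a,g)): drop {holding(a)}, keep {on(g,d)}, require {clear(a), handempty, on(a,g)}
    → {clear(a), handempty, on(a,g), on(g,d)}
  through step 1 (stack(a,g)): drop {clear(a), handempty, on(a,g)}, keep {on(g,d)}, require {clear(g), holding(a)}
    → {clear(g), holding(a), on(g,d)}

== RESULT ==
["clear(g)", "holding(a)", "on(g,d)"]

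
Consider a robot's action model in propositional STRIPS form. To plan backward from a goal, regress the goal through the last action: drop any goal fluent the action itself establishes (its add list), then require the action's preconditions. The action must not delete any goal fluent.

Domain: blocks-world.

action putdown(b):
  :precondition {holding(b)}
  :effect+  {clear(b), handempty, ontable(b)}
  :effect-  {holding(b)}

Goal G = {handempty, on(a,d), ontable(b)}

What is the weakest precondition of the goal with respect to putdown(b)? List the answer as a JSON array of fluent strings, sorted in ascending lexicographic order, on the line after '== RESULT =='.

Compute (G \ add) ∪ pre:
  G ∩ del = {}  (empty — regression defined)
  G \ add = {handempty, on(a,d), ontable(b)} \ {clear(b), handempty, ontable(b)} = {on(a,d)}
  ∪ pre   = {on(a,d)} ∪ {holding(b)}
          = {holding(b), on(a,d)}

== RESULT ==
["holding(b)", "on(a,d)"]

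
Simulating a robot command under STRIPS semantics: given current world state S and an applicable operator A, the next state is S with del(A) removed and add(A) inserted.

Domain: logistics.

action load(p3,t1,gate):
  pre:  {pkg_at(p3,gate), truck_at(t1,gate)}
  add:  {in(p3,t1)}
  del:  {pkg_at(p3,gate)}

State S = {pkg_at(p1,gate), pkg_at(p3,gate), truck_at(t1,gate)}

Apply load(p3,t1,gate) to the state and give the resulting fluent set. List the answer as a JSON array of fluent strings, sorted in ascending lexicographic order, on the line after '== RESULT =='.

Compute (S \ del) ∪ add:
  pre ⊆ S: {pkg_at(p3,gate), truck_at(t1,gate)} ⊆ S  — applicable
  S \ del = {pkg_at(p1,gate), truck_at(t1,gate)}
  ∪ add   = {in(p3,t1), pkg_at(p1,gate), truck_at(t1,gate)}

== RESULT ==
["in(p3,t1)", "pkg_at(p1,gate)", "truck_at(t1,gate)"]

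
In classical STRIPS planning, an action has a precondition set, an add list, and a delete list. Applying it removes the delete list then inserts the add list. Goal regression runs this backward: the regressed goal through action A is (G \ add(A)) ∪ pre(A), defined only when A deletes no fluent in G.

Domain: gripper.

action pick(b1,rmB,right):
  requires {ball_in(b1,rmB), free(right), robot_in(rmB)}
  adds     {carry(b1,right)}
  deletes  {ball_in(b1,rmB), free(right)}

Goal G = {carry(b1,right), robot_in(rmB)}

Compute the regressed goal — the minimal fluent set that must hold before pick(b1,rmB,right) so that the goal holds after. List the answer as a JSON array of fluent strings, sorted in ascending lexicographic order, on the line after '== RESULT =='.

Regress:
  G ∩ del = {}  (empty — regression defined)
  G \ add = {carry(b1,right), robot_in(rmB)} \ {carry(b1,right)} = {robot_in(rmB)}
  ∪ pre   = {robot_in(rmB)} ∪ {ball_in(b1,rmB), free(right), robot_in(rmB)}
          = {ball_in(b1,rmB), free(right), robot_in(rmB)}

== RESULT ==
["ball_in(b1,rmB)", "free(right)", "robot_in(rmB)"]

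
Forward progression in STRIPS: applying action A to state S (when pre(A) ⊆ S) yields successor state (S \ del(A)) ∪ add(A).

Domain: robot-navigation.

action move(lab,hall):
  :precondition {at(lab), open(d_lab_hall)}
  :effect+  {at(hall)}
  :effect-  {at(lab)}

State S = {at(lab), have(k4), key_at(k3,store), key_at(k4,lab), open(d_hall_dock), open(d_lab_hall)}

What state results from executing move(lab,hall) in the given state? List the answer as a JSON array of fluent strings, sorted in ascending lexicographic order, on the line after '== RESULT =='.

Compute (S \ del) ∪ add:
  pre ⊆ S: {at(lab), open(d_lab_hall)} ⊆ S  — applicable
  S \ del = {have(k4), key_at(k3,store), key_at(k4,lab), open(d_hall_dock), open(d_lab_hall)}
  ∪ add   = {at(hall), have(k4), key_at(k3,store), key_at(k4,lab), open(d_hall_dock), open(d_lab_hall)}

== RESULT ==
["at(hall)", "have(k4)", "key_at(k3,store)", "key_at(k4,lab)", "open(d_hall_dock)", "open(d_lab_hall)"]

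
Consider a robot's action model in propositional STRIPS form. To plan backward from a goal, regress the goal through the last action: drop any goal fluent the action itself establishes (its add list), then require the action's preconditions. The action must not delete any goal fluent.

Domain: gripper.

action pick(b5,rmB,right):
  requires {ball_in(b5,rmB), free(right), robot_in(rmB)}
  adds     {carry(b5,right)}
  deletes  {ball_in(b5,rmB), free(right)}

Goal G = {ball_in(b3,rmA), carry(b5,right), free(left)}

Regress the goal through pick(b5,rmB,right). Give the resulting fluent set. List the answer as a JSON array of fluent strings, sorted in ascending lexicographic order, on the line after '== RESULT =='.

Regress:
  G ∩ del = {}  (empty — regression defined)
  G \ add = {ball_in(b3,rmA), carry(b5,right), free(left)} \ {carry(b5,right)} = {ball_in(b3,rmA), free(left)}
  ∪ pre   = {ball_in(b3,rmA), free(left)} ∪ {ball_in(b5,rmB), free(right), robot_in(rmB)}
          = {ball_in(b3,rmA), ball_in(b5,rmB), free(left), free(right), robot_in(rmB)}

== RESULT ==
["ball_in(b3,rmA)", "ball_in(b5,rmB)", "free(left)", "free(right)", "robot_in(rmB)"]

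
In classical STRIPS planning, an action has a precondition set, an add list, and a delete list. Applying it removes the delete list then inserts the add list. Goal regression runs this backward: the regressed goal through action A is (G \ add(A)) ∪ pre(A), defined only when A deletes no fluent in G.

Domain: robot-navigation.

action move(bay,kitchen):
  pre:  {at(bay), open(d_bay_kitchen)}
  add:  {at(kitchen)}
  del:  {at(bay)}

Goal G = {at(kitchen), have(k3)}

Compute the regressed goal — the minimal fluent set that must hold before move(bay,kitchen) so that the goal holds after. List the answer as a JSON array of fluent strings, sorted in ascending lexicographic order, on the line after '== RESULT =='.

Regress:
  G ∩ del = {}  (empty — regression defined)
  G \ add = {at(kitchen), have(k3)} \ {at(kitchen)} = {have(k3)}
  ∪ pre   = {have(k3)} ∪ {at(bay), open(d_bay_kitchen)}
          = {at(bay), have(k3), open(d_bay_kitchen)}

== RESULT ==
["at(bay)", "have(k3)", "open(d_bay_kitchen)"]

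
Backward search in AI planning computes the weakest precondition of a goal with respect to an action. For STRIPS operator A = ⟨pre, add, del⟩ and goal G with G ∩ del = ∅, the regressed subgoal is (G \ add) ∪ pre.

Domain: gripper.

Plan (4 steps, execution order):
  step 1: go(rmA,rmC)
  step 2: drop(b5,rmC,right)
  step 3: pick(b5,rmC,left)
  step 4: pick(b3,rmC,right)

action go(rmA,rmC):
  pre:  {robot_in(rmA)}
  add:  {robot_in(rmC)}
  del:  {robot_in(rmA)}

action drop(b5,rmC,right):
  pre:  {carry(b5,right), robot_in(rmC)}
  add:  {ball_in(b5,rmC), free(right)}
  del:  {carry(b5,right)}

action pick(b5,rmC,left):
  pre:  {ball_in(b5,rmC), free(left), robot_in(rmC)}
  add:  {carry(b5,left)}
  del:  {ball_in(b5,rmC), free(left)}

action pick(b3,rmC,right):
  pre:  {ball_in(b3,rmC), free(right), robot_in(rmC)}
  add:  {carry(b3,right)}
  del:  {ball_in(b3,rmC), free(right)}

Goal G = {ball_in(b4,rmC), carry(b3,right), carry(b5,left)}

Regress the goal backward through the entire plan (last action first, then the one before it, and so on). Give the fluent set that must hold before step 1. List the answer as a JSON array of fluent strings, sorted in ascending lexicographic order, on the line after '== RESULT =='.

Work backward from the goal:
  through step 4 (pick(b3,rmC,right)): drop {carry(b3,right)}, keep {ball_in(b4,rmC), carry(b5,left)}, require {ball_in(b3,rmC), free(right), robot_in(rmC)}
    → {ball_in(b3,rmC), ball_in(b4,rmC), carry(b5,left), free(right), robot_in(rmC)}
  through step 3 (pick(b5,rmC,left)): drop {carry(b5,left)}, keep {ball_in(b3,rmC), ball_in(b4,rmC), free(right), robot_in(rmC)}, require {ball_in(b5,rmC), free(left), robot_in(rmC)}
    → {ball_in(b3,rmC), ball_in(b4,rmC), ball_in(b5,rmC), free(left), free(right), robot_in(rmC)}
  through step 2 (drop(b5,rmC,right)): drop {ball_in(b5,rmC), free(right)}, keep {ball_in(b3,rmC), ball_in(b4,rmC), free(left), robot_in(rmC)}, require {carry(b5,right), robot_in(rmC)}
    → {ball_in(b3,rmC), ball_in(b4,rmC), carry(b5,right), free(left), robot_in(rmC)}
  through step 1 (go(rmA,rmC)): drop {robot_in(rmC)}, keep {ball_in(b3,rmC), ball_in(b4,rmC), carry(b5,right), free(left)}, require {robot_in(rmA)}
    → {ball_in(b3,rmC), ball_in(b4,rmC), carry(b5,right), free(left), robot_in(rmA)}

== RESULT ==
["ball_in(b3,rmC)", "ball_in(b4,rmC)", "carry(b5,right)", "free(left)", "robot_in(rmA)"]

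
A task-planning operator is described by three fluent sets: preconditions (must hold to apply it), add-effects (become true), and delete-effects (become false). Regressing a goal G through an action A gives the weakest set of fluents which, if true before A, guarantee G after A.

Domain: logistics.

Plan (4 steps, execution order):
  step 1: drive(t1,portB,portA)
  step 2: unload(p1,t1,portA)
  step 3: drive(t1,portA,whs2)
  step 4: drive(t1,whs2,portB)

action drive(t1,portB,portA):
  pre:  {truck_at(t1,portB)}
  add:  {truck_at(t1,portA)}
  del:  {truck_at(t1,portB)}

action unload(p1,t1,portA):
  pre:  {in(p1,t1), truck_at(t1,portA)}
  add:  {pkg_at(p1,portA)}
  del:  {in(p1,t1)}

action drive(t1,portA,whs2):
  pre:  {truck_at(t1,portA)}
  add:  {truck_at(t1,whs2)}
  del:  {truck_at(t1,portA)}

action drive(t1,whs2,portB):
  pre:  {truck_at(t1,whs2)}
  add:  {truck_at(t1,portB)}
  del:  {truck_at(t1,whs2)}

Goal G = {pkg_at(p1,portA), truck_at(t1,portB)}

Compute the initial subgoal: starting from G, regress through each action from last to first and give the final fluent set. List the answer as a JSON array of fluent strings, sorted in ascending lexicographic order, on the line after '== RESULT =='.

Regress step by step:
  through step 4 (drive(t1,whs2,portB)): drop {truck_at(t1,portB)}, keep {pkg_at(p1,portA)}, require {truck_at(t1,whs2)}
    → {pkg_at(p1,portA), truck_at(t1,whs2)}
  through step 3 (drive(t1,portA,whs2)): drop {truck_at(t1,whs2)}, keep {pkg_at(p1,portA)}, require {truck_at(t1,portA)}
    → {pkg_at(p1,portA), truck_at(t1,portA)}
  through step 2 (unload(p1,t1,portA)): drop {pkg_at(p1,portA)}, keep {truck_at(t1,portA)}, require {in(p1,t1), truck_at(t1,portA)}
    → {in(p1,t1), truck_at(t1,portA)}
  through step 1 (drive(t1,portB,portA)): drop {truck_at(t1,portA)}, keep {in(p1,t1)}, require {truck_at(t1,portB)}
    → {in(p1,t1), truck_at(t1,portB)}

== RESULT ==
["in(p1,t1)", "truck_at(t1,portB)"]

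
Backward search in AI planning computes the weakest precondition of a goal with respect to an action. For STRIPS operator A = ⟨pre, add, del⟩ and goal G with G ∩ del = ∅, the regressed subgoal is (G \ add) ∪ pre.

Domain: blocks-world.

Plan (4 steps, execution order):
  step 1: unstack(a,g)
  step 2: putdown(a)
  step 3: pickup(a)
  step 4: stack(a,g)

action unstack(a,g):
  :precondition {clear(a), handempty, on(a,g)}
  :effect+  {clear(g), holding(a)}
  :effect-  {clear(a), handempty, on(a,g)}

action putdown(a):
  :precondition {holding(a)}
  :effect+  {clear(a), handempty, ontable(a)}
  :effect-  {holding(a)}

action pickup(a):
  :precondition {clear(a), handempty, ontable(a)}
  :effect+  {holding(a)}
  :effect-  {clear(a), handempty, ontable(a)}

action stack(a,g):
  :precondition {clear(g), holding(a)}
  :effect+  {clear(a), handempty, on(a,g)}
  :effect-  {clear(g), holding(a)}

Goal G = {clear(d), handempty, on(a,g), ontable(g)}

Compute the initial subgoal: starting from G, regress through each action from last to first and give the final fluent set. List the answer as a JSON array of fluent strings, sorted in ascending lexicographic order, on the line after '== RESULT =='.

Work backward from the goal:
  through step 4 (stack(a,g)): drop {handempty, on(a,g)}, keep {clear(d), ontable(g)}, require {clear(g), holding(a)}
    → {clear(d), clear(g), holding(a), ontable(g)}
  through step 3 (pickup(a)): drop {holding(a)}, keep {clear(d), clear(g), ontable(g)}, require {clear(a), handempty, ontable(a)}
    → {clear(a), clear(d), clear(g), handempty, ontable(a), ontable(g)}
  through step 2 (putdown(a)): drop {clear(a), handempty, ontable(a)}, keep {clear(d), clear(g), ontable(g)}, require {holding(a)}
    → {clear(d), clear(g), holding(a), ontable(g)}
  through step 1 (unstack(a,g)): drop {clear(g), holding(a)}, keep {clear(d), ontable(g)}, require {clear(a), handempty, on(a,g)}
    → {clear(a), clear(d), handempty, on(a,g), ontable(g)}

== RESULT ==
["clear(a)", "clear(d)", "handempty", "on(a,g)", "ontable(g)"]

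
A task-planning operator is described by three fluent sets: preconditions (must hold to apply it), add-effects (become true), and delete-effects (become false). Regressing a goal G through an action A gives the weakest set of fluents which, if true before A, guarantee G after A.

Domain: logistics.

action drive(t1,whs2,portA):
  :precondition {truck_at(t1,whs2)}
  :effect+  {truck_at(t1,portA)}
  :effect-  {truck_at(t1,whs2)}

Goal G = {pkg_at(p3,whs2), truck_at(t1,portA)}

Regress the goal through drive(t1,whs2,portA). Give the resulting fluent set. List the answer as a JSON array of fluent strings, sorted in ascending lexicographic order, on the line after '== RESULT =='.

Regress:
  G ∩ del = {}  (empty — regression defined)
  G \ add = {pkg_at(p3,whs2), truck_at(t1,portA)} \ {truck_at(t1,portA)} = {pkg_at(p3,whs2)}
  ∪ pre   = {pkg_at(p3,whs2)} ∪ {truck_at(t1,whs2)}
          = {pkg_at(p3,whs2), truck_at(t1,whs2)}

== RESULT ==
["pkg_at(p3,whs2)", "truck_at(t1,whs2)"]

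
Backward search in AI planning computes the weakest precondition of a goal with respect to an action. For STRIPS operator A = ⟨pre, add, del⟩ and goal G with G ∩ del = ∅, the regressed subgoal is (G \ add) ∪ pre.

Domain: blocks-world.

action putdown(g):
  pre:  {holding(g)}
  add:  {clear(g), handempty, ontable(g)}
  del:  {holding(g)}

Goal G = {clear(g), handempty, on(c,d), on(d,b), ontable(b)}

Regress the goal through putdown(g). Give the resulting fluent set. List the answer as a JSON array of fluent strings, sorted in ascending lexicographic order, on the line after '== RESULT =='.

Regress:
  G ∩ del = {}  (empty — regression defined)
  G \ add = {clear(g), handempty, on(c,d), on(d,b), ontable(b)} \ {clear(g), handempty, ontable(g)} = {on(c,d), on(d,b), ontable(b)}
  ∪ pre   = {on(c,d), on(d,b), ontable(b)} ∪ {holding(g)}
          = {holding(g), on(c,d), on(d,b), ontable(b)}

== RESULT ==
["holding(g)", "on(c,d)", "on(d,b)", "ontable(b)"]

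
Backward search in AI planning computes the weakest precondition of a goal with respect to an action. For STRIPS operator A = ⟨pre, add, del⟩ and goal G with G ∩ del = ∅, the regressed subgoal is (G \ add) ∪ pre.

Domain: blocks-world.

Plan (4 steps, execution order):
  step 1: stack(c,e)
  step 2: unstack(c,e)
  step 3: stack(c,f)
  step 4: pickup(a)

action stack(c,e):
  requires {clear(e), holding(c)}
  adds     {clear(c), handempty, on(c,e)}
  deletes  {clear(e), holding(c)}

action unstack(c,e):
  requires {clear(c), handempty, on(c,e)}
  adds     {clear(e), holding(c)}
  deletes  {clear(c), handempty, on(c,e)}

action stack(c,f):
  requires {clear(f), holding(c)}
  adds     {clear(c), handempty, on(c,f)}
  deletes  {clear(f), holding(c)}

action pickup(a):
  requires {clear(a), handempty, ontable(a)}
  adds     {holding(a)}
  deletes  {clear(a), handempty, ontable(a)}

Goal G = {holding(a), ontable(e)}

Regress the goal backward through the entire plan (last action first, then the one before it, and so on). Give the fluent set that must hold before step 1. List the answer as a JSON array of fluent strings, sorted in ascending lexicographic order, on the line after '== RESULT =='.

Work backward from the goal:
  through step 4 (pickup(a)): drop {holding(a)}, keep {ontable(e)}, require {clear(a), handempty, ontable(a)}
    → {clear(a), handempty, ontable(a), ontable(e)}
  through step 3 (stack(c,f)): drop {handempty}, keep {clear(a), ontable(a), ontable(e)}, require {clear(f), holding(c)}
    → {clear(a), clear(f), holding(c), ontable(a), ontable(e)}
  through step 2 (unstack(c,e)): drop {holding(c)}, keep {clear(a), clear(f), ontable(a), ontable(e)}, require {clear(c), handempty, on(c,e)}
    → {clear(a), clear(c), clear(f), handempty, on(c,e), ontable(a), ontable(e)}
  through step 1 (stack(c,e)): drop {clear(c), handempty, on(c,e)}, keep {clear(a), clear(f), ontable(a), ontable(e)}, require {clear(e), holding(c)}
    → {clear(a), clear(e), clear(f), holding(c), ontable(a), ontable(e)}

== RESULT ==
["clear(a)", "clear(e)", "clear(f)", "holding(c)", "ontable(a)", "ontable(e)"]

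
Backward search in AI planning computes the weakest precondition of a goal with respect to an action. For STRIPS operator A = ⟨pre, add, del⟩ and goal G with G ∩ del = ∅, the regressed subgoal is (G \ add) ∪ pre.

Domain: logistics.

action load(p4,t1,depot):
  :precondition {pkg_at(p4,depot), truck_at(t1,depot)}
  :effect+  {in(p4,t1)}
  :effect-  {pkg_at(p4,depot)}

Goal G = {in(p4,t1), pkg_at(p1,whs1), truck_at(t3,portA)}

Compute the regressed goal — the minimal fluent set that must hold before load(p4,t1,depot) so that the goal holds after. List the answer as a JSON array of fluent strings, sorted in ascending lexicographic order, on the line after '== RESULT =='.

Regress:
  G ∩ del = {}  (empty — regression defined)
  G \ add = {in(p4,t1), pkg_at(p1,whs1), truck_at(t3,portA)} \ {in(p4,t1)} = {pkg_at(p1,whs1), truck_at(t3,portA)}
  ∪ pre   = {pkg_at(p1,whs1), truck_at(t3,portA)} ∪ {pkg_at(p4,depot), truck_at(t1,depot)}
          = {pkg_at(p1,whs1), pkg_at(p4,depot), truck_at(t1,depot), truck_at(t3,portA)}

== RESULT ==
["pkg_at(p1,whs1)", "pkg_at(p4,depot)", "truck_at(t1,depot)", "truck_at(t3,portA)"]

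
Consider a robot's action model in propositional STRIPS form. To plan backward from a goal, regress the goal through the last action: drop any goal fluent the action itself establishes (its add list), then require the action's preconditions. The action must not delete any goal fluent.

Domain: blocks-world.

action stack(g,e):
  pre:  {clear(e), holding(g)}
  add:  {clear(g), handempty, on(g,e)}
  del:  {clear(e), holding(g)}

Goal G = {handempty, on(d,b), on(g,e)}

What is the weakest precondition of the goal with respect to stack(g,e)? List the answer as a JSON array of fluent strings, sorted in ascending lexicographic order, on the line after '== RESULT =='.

Compute (G \ add) ∪ pre:
  G ∩ del = {}  (empty — regression defined)
  G \ add = {handempty, on(d,b), on(g,e)} \ {clear(g), handempty, on(g,e)} = {on(d,b)}
  ∪ pre   = {on(d,b)} ∪ {clear(e), holding(g)}
          = {clear(e), holding(g), on(d,b)}

== RESULT ==
["clear(e)", "holding(g)", "on(d,b)"]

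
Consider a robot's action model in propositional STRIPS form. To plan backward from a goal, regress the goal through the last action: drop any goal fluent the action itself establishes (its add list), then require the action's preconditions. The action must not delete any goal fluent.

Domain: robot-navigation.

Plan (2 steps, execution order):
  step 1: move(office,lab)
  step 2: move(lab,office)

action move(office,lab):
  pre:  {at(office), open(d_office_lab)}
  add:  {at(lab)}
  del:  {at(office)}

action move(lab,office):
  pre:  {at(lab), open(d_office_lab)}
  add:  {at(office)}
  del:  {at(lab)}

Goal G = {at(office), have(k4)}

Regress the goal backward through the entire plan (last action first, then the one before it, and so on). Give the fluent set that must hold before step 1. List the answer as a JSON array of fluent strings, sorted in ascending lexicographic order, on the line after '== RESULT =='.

Regress step by step:
  through step 2 (move(lab,office)): drop {at(office)}, keep {have(k4)}, require {at(lab), open(d_office_lab)}
    → {at(lab), have(k4), open(d_office_lab)}
  through step 1 (move(office,lab)): drop {at(lab)}, keep {have(k4), open(d_office_lab)}, require {at(office), open(d_office_lab)}
    → {at(office), have(k4), open(d_office_lab)}

== RESULT ==
["at(office)", "have(k4)", "open(d_office_lab)"]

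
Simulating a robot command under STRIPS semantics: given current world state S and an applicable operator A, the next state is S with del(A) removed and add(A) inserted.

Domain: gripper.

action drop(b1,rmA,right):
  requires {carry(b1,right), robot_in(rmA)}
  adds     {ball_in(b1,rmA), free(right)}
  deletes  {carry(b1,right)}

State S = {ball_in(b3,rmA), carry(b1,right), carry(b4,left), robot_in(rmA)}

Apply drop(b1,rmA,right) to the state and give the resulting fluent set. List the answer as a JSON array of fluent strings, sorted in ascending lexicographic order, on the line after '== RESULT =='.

Compute (S \ del) ∪ add:
  pre ⊆ S: {carry(b1,right), robot_in(rmA)} ⊆ S  — applicable
  S \ del = {ball_in(b3,rmA), carry(b4,left), robot_in(rmA)}
  ∪ add   = {ball_in(b1,rmA), ball_in(b3,rmA), carry(b4,left), free(right), robot_in(rmA)}

== RESULT ==
["ball_in(b1,rmA)", "ball_in(b3,rmA)", "carry(b4,left)", "free(right)", "robot_in(rmA)"]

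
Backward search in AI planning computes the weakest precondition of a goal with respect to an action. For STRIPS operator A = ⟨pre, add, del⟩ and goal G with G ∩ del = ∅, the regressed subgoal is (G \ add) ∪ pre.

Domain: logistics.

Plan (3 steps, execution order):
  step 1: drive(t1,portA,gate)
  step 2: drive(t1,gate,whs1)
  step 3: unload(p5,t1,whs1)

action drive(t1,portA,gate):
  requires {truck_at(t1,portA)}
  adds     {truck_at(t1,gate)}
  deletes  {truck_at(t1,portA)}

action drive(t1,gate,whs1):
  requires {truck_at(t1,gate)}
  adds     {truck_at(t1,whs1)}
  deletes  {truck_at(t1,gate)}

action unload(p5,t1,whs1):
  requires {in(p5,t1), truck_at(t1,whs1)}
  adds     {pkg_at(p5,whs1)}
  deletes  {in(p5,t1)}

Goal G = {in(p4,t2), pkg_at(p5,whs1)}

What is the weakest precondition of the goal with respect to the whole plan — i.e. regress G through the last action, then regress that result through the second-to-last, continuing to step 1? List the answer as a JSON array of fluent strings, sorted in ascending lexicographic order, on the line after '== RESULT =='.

Regress step by step:
  through step 3 (unload(p5,t1,whs1)): drop {pkg_at(p5,whs1)}, keep {in(p4,t2)}, require {in(p5,t1), truck_at(t1,whs1)}
    → {in(p4,t2), in(p5,t1), truck_at(t1,whs1)}
  through step 2 (drive(t1,gate,whs1)): drop {truck_at(t1,whs1)}, keep {in(p4,t2), in(p5,t1)}, require {truck_at(t1,gate)}
    → {in(p4,t2), in(p5,t1), truck_at(t1,gate)}
  through step 1 (drive(t1,portA,gate)): drop {truck_at(t1,gate)}, keep {in(p4,t2), in(p5,t1)}, require {truck_at(t1,portA)}
    → {in(p4,t2), in(p5,t1), truck_at(t1,portA)}

== RESULT ==
["in(p4,t2)", "in(p5,t1)", "truck_at(t1,portA)"]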